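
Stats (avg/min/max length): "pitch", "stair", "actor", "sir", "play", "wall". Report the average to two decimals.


Lengths: "pitch"=5, "stair"=5, "actor"=5, "sir"=3, "play"=4, "wall"=4
Sum = 26, Count = 6
Average = 26/6 = 4.33
= avg=4.33, min=3, max=5


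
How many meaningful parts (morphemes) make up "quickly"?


Word: "quickly"
Morphemes: quick / -ly
Each morpheme carries meaning
= 2 morphemes


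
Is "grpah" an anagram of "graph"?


Word 1: "graph" → sorted: aghpr
Word 2: "grpah" → sorted: aghpr
Same letters? aghpr == aghpr
Anagram = Yes


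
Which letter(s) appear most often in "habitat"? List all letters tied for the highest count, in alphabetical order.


Word: "habitat"
Letter counts:
  'a': 2
  'b': 1
  'h': 1
  'i': 1
  't': 2
Maximum count = 2
Most frequent = 'a', 't' (2 times each)


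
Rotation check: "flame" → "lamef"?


Word: "flame", Candidate: "lamef"
Method: check if candidate is substring of word+word
"flameflame" contains "lamef"? Yes
Is rotation = Yes


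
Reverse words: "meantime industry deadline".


Original: "meantime industry deadline"
Words (1..n): meantime | industry | deadline
Reversed (n..1): deadline | industry | meantime
Result = "deadline industry meantime"


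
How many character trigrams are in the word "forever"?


Word: "forever" (length 7)
Number of 3-grams = length - 3 + 1 = 7 - 3 + 1
= 5


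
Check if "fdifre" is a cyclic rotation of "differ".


Word: "differ", Candidate: "fdifre"
Method: check if candidate is substring of word+word
"differdiffer" contains "fdifre"? No
Is rotation = No


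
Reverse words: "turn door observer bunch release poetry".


Original: "turn door observer bunch release poetry"
Words (1..n): turn | door | observer | bunch | release | poetry
Reversed (n..1): poetry | release | bunch | observer | door | turn
Result = "poetry release bunch observer door turn"


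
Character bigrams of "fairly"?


Word: "fairly" (length 6)
Number of bigrams = 6 - 2 + 1 = 5
  Position 0: "fa"
  Position 1: "ai"
  Position 2: "ir"
  Position 3: "rl"
  Position 4: "ly"
Bigrams = "fa", "ai", "ir", "rl", "ly"


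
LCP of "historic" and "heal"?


Word 1: "historic"
Word 2: "heal"
Comparing from start:
  Pos 0: 'h' == 'h'
  Pos 1: 'i' != 'e' (stop)
LCP = "h" (length 1)


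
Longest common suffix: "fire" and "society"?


Word 1: "fire"
Word 2: "society"
Comparing from end:
  Pos -1: 'e' != 'y' (stop)
LCS = "" (length 0)


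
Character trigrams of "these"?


Word: "these" (length 5)
Number of trigrams = 5 - 3 + 1 = 3
  Position 0: "the"
  Position 1: "hes"
  Position 2: "ese"
Trigrams = "the", "hes", "ese"


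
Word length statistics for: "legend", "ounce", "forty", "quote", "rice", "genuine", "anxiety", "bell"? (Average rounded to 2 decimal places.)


Lengths: "legend"=6, "ounce"=5, "forty"=5, "quote"=5, "rice"=4, "genuine"=7, "anxiety"=7, "bell"=4
Sum = 43, Count = 8
Average = 43/8 = 5.38
= avg=5.38, min=4, max=7


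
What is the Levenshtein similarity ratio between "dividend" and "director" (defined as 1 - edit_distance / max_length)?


Word 1: "dividend" (length 8)
Word 2: "director" (length 8)
One optimal edit sequence:
  1. keep 'd'
  2. keep 'i'
  3. substitute 'v' -> 'r'  (+1)
  4. substitute 'i' -> 'e'  (+1)
  5. substitute 'd' -> 'c'  (+1)
  6. substitute 'e' -> 't'  (+1)
  7. substitute 'n' -> 'o'  (+1)
  8. substitute 'd' -> 'r'  (+1)
Edit distance = 6
Max length = max(8, 8) = 8
Similarity = 1 - 6/8
= 0.2500


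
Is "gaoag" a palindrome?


Word: "gaoag"
Reversed: "gaoag"
Forward == Backward? gaoag == gaoag
Palindrome = Yes


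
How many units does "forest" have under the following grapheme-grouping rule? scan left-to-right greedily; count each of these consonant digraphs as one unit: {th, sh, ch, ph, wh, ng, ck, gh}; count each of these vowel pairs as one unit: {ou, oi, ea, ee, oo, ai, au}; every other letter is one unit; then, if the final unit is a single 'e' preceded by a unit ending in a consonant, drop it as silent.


Word: "forest" (6 letters)
Left-to-right scan:
  1. 'f' (letter)
  2. 'o' (letter)
  3. 'r' (letter)
  4. 'e' (letter)
  5. 's' (letter)
  6. 't' (letter)
Units from scan: 6
Sound units = 6 units


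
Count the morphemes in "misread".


Word: "misread"
Morphemes: mis- + read
Each morpheme carries meaning
= 2 morphemes


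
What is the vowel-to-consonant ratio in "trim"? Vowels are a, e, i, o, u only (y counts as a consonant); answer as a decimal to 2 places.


Word: "trim"
Vowels (a,e,i,o,u): 1
Consonants: 3
Ratio = 1/3
= 0.33


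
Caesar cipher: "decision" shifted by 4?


Word: "decision"
Shift: 4
Each letter → (letter + shift) mod 26:
  'd' (3) + 4 = 7 → 'h'
  'e' (4) + 4 = 8 → 'i'
  'c' (2) + 4 = 6 → 'g'
  'i' (8) + 4 = 12 → 'm'
  's' (18) + 4 = 22 → 'w'
  'i' (8) + 4 = 12 → 'm'
  'o' (14) + 4 = 18 → 's'
  'n' (13) + 4 = 17 → 'r'
Result = "higmwmsr"


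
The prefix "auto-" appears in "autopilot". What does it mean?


Prefix: auto-
Example: autopilot (auto- + pilot)
Meaning = self


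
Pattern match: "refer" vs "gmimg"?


Pattern of "refer": [0, 1, 2, 1, 0]
Pattern of "gmimg": [0, 1, 2, 1, 0]
Patterns match
Same pattern = Yes


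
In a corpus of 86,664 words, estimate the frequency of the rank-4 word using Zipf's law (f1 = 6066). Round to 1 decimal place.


Zipf's law: f(r) = f(1) / r
f(1) = 6066
f(4) = 6066 / 4
= 1516.5 occurrences


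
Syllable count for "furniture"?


Word: "furniture"
Syllable breakdown: fur-ni-ture
Counting: 3 parts
= 3 syllables


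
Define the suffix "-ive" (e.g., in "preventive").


Suffix: -ive
Example: preventive = prevent + -ive
Meaning = tending to


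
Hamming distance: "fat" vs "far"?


Comparing character by character (same length = 3):
  Pos 0: 'f' vs 'f' =
  Pos 1: 'a' vs 'a' =
  Pos 2: 't' vs 'r' !=
Hamming distance = 1


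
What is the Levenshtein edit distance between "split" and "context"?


Word 1: "split" (length 5)
Word 2: "context" (length 7)
One optimal edit sequence (insert/delete/substitute each cost 1):
  1. insert 'c'  (+1)
  2. insert 'o'  (+1)
  3. substitute 's' -> 'n'  (+1)
  4. substitute 'p' -> 't'  (+1)
  5. substitute 'l' -> 'e'  (+1)
  6. substitute 'i' -> 'x'  (+1)
  7. keep 't'
Total edit operations: 6
Edit distance = 6


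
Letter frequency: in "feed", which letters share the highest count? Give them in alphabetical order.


Word: "feed"
Letter counts:
  'd': 1
  'e': 2
  'f': 1
Maximum count = 2
Most frequent = 'e' (2 times each)


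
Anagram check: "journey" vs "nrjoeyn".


Word 1: "journey" → sorted: ejnoruy
Word 2: "nrjoeyn" → sorted: ejnnory
Same letters? ejnoruy != ejnnory
Anagram = No


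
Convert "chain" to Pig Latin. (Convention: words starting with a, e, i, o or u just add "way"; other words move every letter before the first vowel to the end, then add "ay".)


Word: "chain"
Starts with consonant(s) → move to end, add 'ay'
Consonant cluster: "ch"
Pig Latin = "ainchay"


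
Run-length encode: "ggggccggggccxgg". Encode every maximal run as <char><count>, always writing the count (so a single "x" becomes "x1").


String: "ggggccggggccxgg"
Scanning for consecutive runs:
  'g' x 4
  'c' x 2
  'g' x 4
  'c' x 2
  'x' x 1
  'g' x 2
RLE = "g4c2g4c2x1g2"


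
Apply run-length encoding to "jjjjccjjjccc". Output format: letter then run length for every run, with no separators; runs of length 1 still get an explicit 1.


String: "jjjjccjjjccc"
Scanning for consecutive runs:
  'j' x 4
  'c' x 2
  'j' x 3
  'c' x 3
RLE = "j4c2j3c3"


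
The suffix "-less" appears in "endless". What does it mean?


Suffix: -less
Example: endless (end + -less)
Meaning = without


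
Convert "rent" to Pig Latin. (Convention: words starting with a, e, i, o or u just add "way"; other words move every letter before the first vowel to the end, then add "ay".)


Word: "rent"
Starts with consonant(s) → move to end, add 'ay'
Consonant cluster: "r"
Pig Latin = "entray"


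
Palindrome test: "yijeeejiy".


Word: "yijeeejiy"
Reversed: "yijeeejiy"
Forward == Backward? yijeeejiy == yijeeejiy
Palindrome = Yes


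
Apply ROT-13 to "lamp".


Word: "lamp"
Shift: 13
Each letter → (letter + shift) mod 26:
  'l' (11) + 13 = 24 → 'y'
  'a' (0) + 13 = 13 → 'n'
  'm' (12) + 13 = 25 → 'z'
  'p' (15) + 13 = 2 → 'c'
Result = "ynzc"


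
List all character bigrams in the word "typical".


Word: "typical" (length 7)
Number of bigrams = 7 - 2 + 1 = 6
  Position 0: "ty"
  Position 1: "yp"
  Position 2: "pi"
  Position 3: "ic"
  Position 4: "ca"
  Position 5: "al"
Bigrams = "ty", "yp", "pi", "ic", "ca", "al"


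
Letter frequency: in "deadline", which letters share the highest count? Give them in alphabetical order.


Word: "deadline"
Letter counts:
  'a': 1
  'd': 2
  'e': 2
  'i': 1
  'l': 1
  'n': 1
Maximum count = 2
Most frequent = 'd', 'e' (2 times each)


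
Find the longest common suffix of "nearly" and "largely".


Word 1: "nearly"
Word 2: "largely"
Comparing from end:
  Pos -1: 'y' == 'y'
  Pos -2: 'l' == 'l'
  Pos -3: 'r' != 'e' (stop)
LCS = "ly" (length 2)


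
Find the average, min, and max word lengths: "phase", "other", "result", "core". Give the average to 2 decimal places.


Lengths: "phase"=5, "other"=5, "result"=6, "core"=4
Sum = 20, Count = 4
Average = 20/4 = 5.00
= avg=5.00, min=4, max=6


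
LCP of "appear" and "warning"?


Word 1: "appear"
Word 2: "warning"
Comparing from start:
  Pos 0: 'a' != 'w' (stop)
LCP = "" (length 0)


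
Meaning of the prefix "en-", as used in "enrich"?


Prefix: en-
As in: enrich -> en- + rich
Meaning = cause to / put into


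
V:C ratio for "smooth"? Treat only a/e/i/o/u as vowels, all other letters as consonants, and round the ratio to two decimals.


Word: "smooth"
Vowels (a,e,i,o,u): 2
Consonants: 4
Ratio = 2/4
= 0.50


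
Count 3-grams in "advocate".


Word: "advocate" (length 8)
Number of 3-grams = length - 3 + 1 = 8 - 3 + 1
= 6


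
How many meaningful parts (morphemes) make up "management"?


Word: "management"
Morphemes: manage | -ment
Each morpheme carries meaning
= 2 morphemes


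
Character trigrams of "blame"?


Word: "blame" (length 5)
Number of trigrams = 5 - 3 + 1 = 3
  Position 0: "bla"
  Position 1: "lam"
  Position 2: "ame"
Trigrams = "bla", "lam", "ame"


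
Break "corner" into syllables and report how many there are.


Word: "corner"
Syllable breakdown: cor · ner
Counting: 2 parts
= 2 syllables


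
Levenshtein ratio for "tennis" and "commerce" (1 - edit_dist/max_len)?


Word 1: "tennis" (length 6)
Word 2: "commerce" (length 8)
One optimal edit sequence:
  1. insert 'c'  (+1)
  2. insert 'o'  (+1)
  3. substitute 't' -> 'm'  (+1)
  4. substitute 'e' -> 'm'  (+1)
  5. substitute 'n' -> 'e'  (+1)
  6. substitute 'n' -> 'r'  (+1)
  7. substitute 'i' -> 'c'  (+1)
  8. substitute 's' -> 'e'  (+1)
Edit distance = 8
Max length = max(6, 8) = 8
Similarity = 1 - 8/8
= 0.0000


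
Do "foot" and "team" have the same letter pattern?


Pattern of "foot": [0, 1, 1, 2]
Pattern of "team": [0, 1, 2, 3]
Patterns do not match
Same pattern = No


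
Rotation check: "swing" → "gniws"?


Word: "swing", Candidate: "gniws"
Method: check if candidate is substring of word+word
"swingswing" contains "gniws"? No
Is rotation = No


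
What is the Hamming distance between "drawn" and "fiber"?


Comparing character by character (same length = 5):
  Pos 0: 'd' vs 'f' !=
  Pos 1: 'r' vs 'i' !=
  Pos 2: 'a' vs 'b' !=
  Pos 3: 'w' vs 'e' !=
  Pos 4: 'n' vs 'r' !=
Hamming distance = 5


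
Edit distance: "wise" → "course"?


Word 1: "wise" (length 4)
Word 2: "course" (length 6)
One optimal edit sequence (insert/delete/substitute each cost 1):
  1. insert 'c'  (+1)
  2. insert 'o'  (+1)
  3. substitute 'w' -> 'u'  (+1)
  4. substitute 'i' -> 'r'  (+1)
  5. keep 's'
  6. keep 'e'
Total edit operations: 4
Edit distance = 4


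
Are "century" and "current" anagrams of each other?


Word 1: "century" → sorted: cenrtuy
Word 2: "current" → sorted: cenrrtu
Same letters? cenrtuy != cenrrtu
Anagram = No


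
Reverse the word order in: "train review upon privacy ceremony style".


Original: "train review upon privacy ceremony style"
Words (1..n): train | review | upon | privacy | ceremony | style
Reversed (n..1): style | ceremony | privacy | upon | review | train
Result = "style ceremony privacy upon review train"


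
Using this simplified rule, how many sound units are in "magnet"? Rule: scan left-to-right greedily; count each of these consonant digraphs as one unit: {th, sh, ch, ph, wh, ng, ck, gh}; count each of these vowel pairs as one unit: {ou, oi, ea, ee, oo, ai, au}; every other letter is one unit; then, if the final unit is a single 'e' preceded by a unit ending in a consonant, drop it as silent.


Word: "magnet" (6 letters)
Left-to-right scan:
  1. 'm' (letter)
  2. 'a' (letter)
  3. 'g' (letter)
  4. 'n' (letter)
  5. 'e' (letter)
  6. 't' (letter)
Units from scan: 6
Sound units = 6 units


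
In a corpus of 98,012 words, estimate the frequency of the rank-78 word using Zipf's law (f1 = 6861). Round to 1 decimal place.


Zipf's law: f(r) = f(1) / r
f(1) = 6861
f(78) = 6861 / 78
= 88.0 occurrences


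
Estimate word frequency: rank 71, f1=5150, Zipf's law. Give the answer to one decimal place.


Zipf's law: f(r) = f(1) / r
f(1) = 5150
f(71) = 5150 / 71
= 72.5 occurrences


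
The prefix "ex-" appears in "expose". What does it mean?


Prefix: ex-
As in: expose -> ex- + pose
Meaning = out / former


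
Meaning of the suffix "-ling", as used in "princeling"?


Suffix: -ling
Example: princeling = prince + -ling
Meaning = small / young


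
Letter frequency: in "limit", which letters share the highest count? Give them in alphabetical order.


Word: "limit"
Letter counts:
  'i': 2
  'l': 1
  'm': 1
  't': 1
Maximum count = 2
Most frequent = 'i' (2 times each)


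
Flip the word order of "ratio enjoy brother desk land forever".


Original: "ratio enjoy brother desk land forever"
Words (1..n): ratio | enjoy | brother | desk | land | forever
Reversed (n..1): forever | land | desk | brother | enjoy | ratio
Result = "forever land desk brother enjoy ratio"


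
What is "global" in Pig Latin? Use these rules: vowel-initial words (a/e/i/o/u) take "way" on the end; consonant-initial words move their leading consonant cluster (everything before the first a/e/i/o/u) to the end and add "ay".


Word: "global"
Starts with consonant(s) → move to end, add 'ay'
Consonant cluster: "gl"
Pig Latin = "obalglay"


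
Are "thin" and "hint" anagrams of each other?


Word 1: "thin" → sorted: hint
Word 2: "hint" → sorted: hint
Same letters? hint == hint
Anagram = Yes


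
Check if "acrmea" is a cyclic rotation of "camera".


Word: "camera", Candidate: "acrmea"
Method: check if candidate is substring of word+word
"cameracamera" contains "acrmea"? No
Is rotation = No


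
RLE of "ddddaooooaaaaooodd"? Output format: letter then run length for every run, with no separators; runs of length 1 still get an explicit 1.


String: "ddddaooooaaaaooodd"
Scanning for consecutive runs:
  'd' x 4
  'a' x 1
  'o' x 4
  'a' x 4
  'o' x 3
  'd' x 2
RLE = "d4a1o4a4o3d2"


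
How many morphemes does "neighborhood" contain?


Word: "neighborhood"
Morphemes: neighbor | -hood
Each morpheme carries meaning
= 2 morphemes


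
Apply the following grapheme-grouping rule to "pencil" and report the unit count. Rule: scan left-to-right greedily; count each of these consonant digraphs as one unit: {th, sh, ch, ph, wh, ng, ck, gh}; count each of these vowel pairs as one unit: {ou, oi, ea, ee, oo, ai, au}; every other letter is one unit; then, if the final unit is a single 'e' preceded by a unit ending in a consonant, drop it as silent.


Word: "pencil" (6 letters)
Left-to-right scan:
  (1) 'p' (letter)
  (2) 'e' (letter)
  (3) 'n' (letter)
  (4) 'c' (letter)
  (5) 'i' (letter)
  (6) 'l' (letter)
Units from scan: 6
Sound units = 6 units


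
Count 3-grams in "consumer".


Word: "consumer" (length 8)
Number of 3-grams = length - 3 + 1 = 8 - 3 + 1
= 6


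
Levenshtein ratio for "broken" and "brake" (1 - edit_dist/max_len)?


Word 1: "broken" (length 6)
Word 2: "brake" (length 5)
One optimal edit sequence:
  1. keep 'b'
  2. keep 'r'
  3. substitute 'o' -> 'a'  (+1)
  4. keep 'k'
  5. keep 'e'
  6. delete 'n'  (+1)
Edit distance = 2
Max length = max(6, 5) = 6
Similarity = 1 - 2/6
= 0.6667


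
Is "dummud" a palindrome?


Word: "dummud"
Reversed: "dummud"
Forward == Backward? dummud == dummud
Palindrome = Yes


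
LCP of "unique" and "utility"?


Word 1: "unique"
Word 2: "utility"
Comparing from start:
  Pos 0: 'u' == 'u'
  Pos 1: 'n' != 't' (stop)
LCP = "u" (length 1)


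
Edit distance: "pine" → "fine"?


Word 1: "pine" (length 4)
Word 2: "fine" (length 4)
One optimal edit sequence (insert/delete/substitute each cost 1):
  1. substitute 'p' -> 'f'  (+1)
  2. keep 'i'
  3. keep 'n'
  4. keep 'e'
Total edit operations: 1
Edit distance = 1


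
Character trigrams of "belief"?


Word: "belief" (length 6)
Number of trigrams = 6 - 3 + 1 = 4
  Position 0: "bel"
  Position 1: "eli"
  Position 2: "lie"
  Position 3: "ief"
Trigrams = "bel", "eli", "lie", "ief"


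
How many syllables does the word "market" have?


Word: "market"
Syllable breakdown: mar-ket
Counting: 2 parts
= 2 syllables


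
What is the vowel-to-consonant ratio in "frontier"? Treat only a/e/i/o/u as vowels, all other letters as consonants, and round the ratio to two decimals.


Word: "frontier"
Vowels (a,e,i,o,u): 3
Consonants: 5
Ratio = 3/5
= 0.60


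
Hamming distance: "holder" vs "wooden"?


Comparing character by character (same length = 6):
  Pos 0: 'h' vs 'w' !=
  Pos 1: 'o' vs 'o' =
  Pos 2: 'l' vs 'o' !=
  Pos 3: 'd' vs 'd' =
  Pos 4: 'e' vs 'e' =
  Pos 5: 'r' vs 'n' !=
Hamming distance = 3


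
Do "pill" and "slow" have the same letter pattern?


Pattern of "pill": [0, 1, 2, 2]
Pattern of "slow": [0, 1, 2, 3]
Patterns do not match
Same pattern = No


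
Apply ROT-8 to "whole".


Word: "whole"
Shift: 8
Each letter → (letter + shift) mod 26:
  'w' (22) + 8 = 4 → 'e'
  'h' (7) + 8 = 15 → 'p'
  'o' (14) + 8 = 22 → 'w'
  'l' (11) + 8 = 19 → 't'
  'e' (4) + 8 = 12 → 'm'
Result = "epwtm"


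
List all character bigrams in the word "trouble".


Word: "trouble" (length 7)
Number of bigrams = 7 - 2 + 1 = 6
  Position 0: "tr"
  Position 1: "ro"
  Position 2: "ou"
  Position 3: "ub"
  Position 4: "bl"
  Position 5: "le"
Bigrams = "tr", "ro", "ou", "ub", "bl", "le"


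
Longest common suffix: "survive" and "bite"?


Word 1: "survive"
Word 2: "bite"
Comparing from end:
  Pos -1: 'e' == 'e'
  Pos -2: 'v' != 't' (stop)
LCS = "e" (length 1)


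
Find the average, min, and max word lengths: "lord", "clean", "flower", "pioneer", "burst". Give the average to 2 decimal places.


Lengths: "lord"=4, "clean"=5, "flower"=6, "pioneer"=7, "burst"=5
Sum = 27, Count = 5
Average = 27/5 = 5.40
= avg=5.40, min=4, max=7


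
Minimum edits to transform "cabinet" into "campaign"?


Word 1: "cabinet" (length 7)
Word 2: "campaign" (length 8)
One optimal edit sequence (insert/delete/substitute each cost 1):
  1. keep 'c'
  2. keep 'a'
  3. insert 'm'  (+1)
  4. substitute 'b' -> 'p'  (+1)
  5. substitute 'i' -> 'a'  (+1)
  6. substitute 'n' -> 'i'  (+1)
  7. substitute 'e' -> 'g'  (+1)
  8. substitute 't' -> 'n'  (+1)
Total edit operations: 6
Edit distance = 6


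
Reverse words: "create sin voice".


Original: "create sin voice"
Words (1..n): create | sin | voice
Reversed (n..1): voice | sin | create
Result = "voice sin create"


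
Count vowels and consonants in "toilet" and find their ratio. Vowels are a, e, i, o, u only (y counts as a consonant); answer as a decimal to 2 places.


Word: "toilet"
Vowels (a,e,i,o,u): 3
Consonants: 3
Ratio = 3/3
= 1.00


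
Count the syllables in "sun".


Word: "sun"
Syllable breakdown: sun
Counting: 1 part
= 1 syllable


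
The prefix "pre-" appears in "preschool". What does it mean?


Prefix: pre-
As in: preschool -> pre- + school
Meaning = before


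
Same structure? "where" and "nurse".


Pattern of "where": [0, 1, 2, 3, 2]
Pattern of "nurse": [0, 1, 2, 3, 4]
Patterns do not match
Same pattern = No


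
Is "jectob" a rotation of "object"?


Word: "object", Candidate: "jectob"
Method: check if candidate is substring of word+word
"objectobject" contains "jectob"? Yes
Is rotation = Yes


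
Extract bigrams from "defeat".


Word: "defeat" (length 6)
Number of bigrams = 6 - 2 + 1 = 5
  Position 0: "de"
  Position 1: "ef"
  Position 2: "fe"
  Position 3: "ea"
  Position 4: "at"
Bigrams = "de", "ef", "fe", "ea", "at"


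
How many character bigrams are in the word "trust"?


Word: "trust" (length 5)
Number of 2-grams = length - 2 + 1 = 5 - 2 + 1
= 4


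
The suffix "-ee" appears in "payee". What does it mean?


Suffix: -ee
Example: payee (pay + -ee)
Meaning = one who receives


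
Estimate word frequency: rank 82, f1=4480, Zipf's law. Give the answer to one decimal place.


Zipf's law: f(r) = f(1) / r
f(1) = 4480
f(82) = 4480 / 82
= 54.6 occurrences


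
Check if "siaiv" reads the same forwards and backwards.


Word: "siaiv"
Reversed: "viais"
Forward == Backward? siaiv != viais
Palindrome = No


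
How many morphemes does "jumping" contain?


Word: "jumping"
Morphemes: jump | -ing
Each morpheme carries meaning
= 2 morphemes


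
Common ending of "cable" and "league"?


Word 1: "cable"
Word 2: "league"
Comparing from end:
  Pos -1: 'e' == 'e'
  Pos -2: 'l' != 'u' (stop)
LCS = "e" (length 1)


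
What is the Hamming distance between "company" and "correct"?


Comparing character by character (same length = 7):
  Pos 0: 'c' vs 'c' =
  Pos 1: 'o' vs 'o' =
  Pos 2: 'm' vs 'r' !=
  Pos 3: 'p' vs 'r' !=
  Pos 4: 'a' vs 'e' !=
  Pos 5: 'n' vs 'c' !=
  Pos 6: 'y' vs 't' !=
Hamming distance = 5


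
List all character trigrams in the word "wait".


Word: "wait" (length 4)
Number of trigrams = 4 - 3 + 1 = 2
  Position 0: "wai"
  Position 1: "ait"
Trigrams = "wai", "ait"


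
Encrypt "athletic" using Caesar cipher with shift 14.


Word: "athletic"
Shift: 14
Each letter → (letter + shift) mod 26:
  'a' (0) + 14 = 14 → 'o'
  't' (19) + 14 = 7 → 'h'
  'h' (7) + 14 = 21 → 'v'
  'l' (11) + 14 = 25 → 'z'
  'e' (4) + 14 = 18 → 's'
  't' (19) + 14 = 7 → 'h'
  'i' (8) + 14 = 22 → 'w'
  'c' (2) + 14 = 16 → 'q'
Result = "ohvzshwq"


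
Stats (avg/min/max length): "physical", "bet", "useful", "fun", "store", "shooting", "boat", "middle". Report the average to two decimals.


Lengths: "physical"=8, "bet"=3, "useful"=6, "fun"=3, "store"=5, "shooting"=8, "boat"=4, "middle"=6
Sum = 43, Count = 8
Average = 43/8 = 5.38
= avg=5.38, min=3, max=8


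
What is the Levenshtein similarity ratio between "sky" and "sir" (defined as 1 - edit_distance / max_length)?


Word 1: "sky" (length 3)
Word 2: "sir" (length 3)
One optimal edit sequence:
  1. keep 's'
  2. substitute 'k' -> 'i'  (+1)
  3. substitute 'y' -> 'r'  (+1)
Edit distance = 2
Max length = max(3, 3) = 3
Similarity = 1 - 2/3
= 0.3333


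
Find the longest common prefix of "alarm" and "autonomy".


Word 1: "alarm"
Word 2: "autonomy"
Comparing from start:
  Pos 0: 'a' == 'a'
  Pos 1: 'l' != 'u' (stop)
LCP = "a" (length 1)


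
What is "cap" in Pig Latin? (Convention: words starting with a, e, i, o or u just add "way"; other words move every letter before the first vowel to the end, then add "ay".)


Word: "cap"
Starts with consonant(s) → move to end, add 'ay'
Consonant cluster: "c"
Pig Latin = "apcay"


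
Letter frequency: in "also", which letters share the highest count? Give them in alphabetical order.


Word: "also"
Letter counts:
  'a': 1
  'l': 1
  'o': 1
  's': 1
Maximum count = 1
Most frequent = 'a', 'l', 'o', 's' (1 time each)


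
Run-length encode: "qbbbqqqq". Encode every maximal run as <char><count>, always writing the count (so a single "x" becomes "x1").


String: "qbbbqqqq"
Scanning for consecutive runs:
  'q' x 1
  'b' x 3
  'q' x 4
RLE = "q1b3q4"


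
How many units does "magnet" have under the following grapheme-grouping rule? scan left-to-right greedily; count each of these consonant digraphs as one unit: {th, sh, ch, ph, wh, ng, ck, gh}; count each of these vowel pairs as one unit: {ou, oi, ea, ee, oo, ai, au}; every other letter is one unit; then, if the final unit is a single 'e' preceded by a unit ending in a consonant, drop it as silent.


Word: "magnet" (6 letters)
Left-to-right scan:
  [1] 'm' (letter)
  [2] 'a' (letter)
  [3] 'g' (letter)
  [4] 'n' (letter)
  [5] 'e' (letter)
  [6] 't' (letter)
Units from scan: 6
Sound units = 6 units


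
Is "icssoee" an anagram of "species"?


Word 1: "species" → sorted: ceeipss
Word 2: "icssoee" → sorted: ceeioss
Same letters? ceeipss != ceeioss
Anagram = No


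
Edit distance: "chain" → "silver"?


Word 1: "chain" (length 5)
Word 2: "silver" (length 6)
One optimal edit sequence (insert/delete/substitute each cost 1):
  1. insert 's'  (+1)
  2. substitute 'c' -> 'i'  (+1)
  3. substitute 'h' -> 'l'  (+1)
  4. substitute 'a' -> 'v'  (+1)
  5. substitute 'i' -> 'e'  (+1)
  6. substitute 'n' -> 'r'  (+1)
Total edit operations: 6
Edit distance = 6


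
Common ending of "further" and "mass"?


Word 1: "further"
Word 2: "mass"
Comparing from end:
  Pos -1: 'r' != 's' (stop)
LCS = "" (length 0)


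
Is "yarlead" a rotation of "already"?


Word: "already", Candidate: "yarlead"
Method: check if candidate is substring of word+word
"alreadyalready" contains "yarlead"? No
Is rotation = No


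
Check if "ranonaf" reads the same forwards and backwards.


Word: "ranonaf"
Reversed: "fanonar"
Forward == Backward? ranonaf != fanonar
Palindrome = No


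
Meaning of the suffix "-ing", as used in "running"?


Suffix: -ing
Example: running (run + -ing, with a spelling change)
Meaning = present participle


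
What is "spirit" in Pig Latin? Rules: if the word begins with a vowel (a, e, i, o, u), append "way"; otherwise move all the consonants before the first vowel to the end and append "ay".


Word: "spirit"
Starts with consonant(s) → move to end, add 'ay'
Consonant cluster: "sp"
Pig Latin = "iritspay"


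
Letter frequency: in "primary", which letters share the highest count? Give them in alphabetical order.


Word: "primary"
Letter counts:
  'a': 1
  'i': 1
  'm': 1
  'p': 1
  'r': 2
  'y': 1
Maximum count = 2
Most frequent = 'r' (2 times each)


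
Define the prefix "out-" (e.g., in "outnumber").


Prefix: out-
Example: outnumber = out- + number
Meaning = surpass


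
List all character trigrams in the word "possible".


Word: "possible" (length 8)
Number of trigrams = 8 - 3 + 1 = 6
  Position 0: "pos"
  Position 1: "oss"
  Position 2: "ssi"
  Position 3: "sib"
  Position 4: "ibl"
  Position 5: "ble"
Trigrams = "pos", "oss", "ssi", "sib", "ibl", "ble"


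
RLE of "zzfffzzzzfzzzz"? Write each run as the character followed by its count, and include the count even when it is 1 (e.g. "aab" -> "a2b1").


String: "zzfffzzzzfzzzz"
Scanning for consecutive runs:
  'z' x 2
  'f' x 3
  'z' x 4
  'f' x 1
  'z' x 4
RLE = "z2f3z4f1z4"


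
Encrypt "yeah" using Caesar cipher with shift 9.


Word: "yeah"
Shift: 9
Each letter → (letter + shift) mod 26:
  'y' (24) + 9 = 7 → 'h'
  'e' (4) + 9 = 13 → 'n'
  'a' (0) + 9 = 9 → 'j'
  'h' (7) + 9 = 16 → 'q'
Result = "hnjq"


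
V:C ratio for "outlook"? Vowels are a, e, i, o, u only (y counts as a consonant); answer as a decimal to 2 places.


Word: "outlook"
Vowels (a,e,i,o,u): 4
Consonants: 3
Ratio = 4/3
= 1.33


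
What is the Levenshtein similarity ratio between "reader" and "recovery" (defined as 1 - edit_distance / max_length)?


Word 1: "reader" (length 6)
Word 2: "recovery" (length 8)
One optimal edit sequence:
  1. keep 'r'
  2. keep 'e'
  3. insert 'c'  (+1)
  4. substitute 'a' -> 'o'  (+1)
  5. substitute 'd' -> 'v'  (+1)
  6. keep 'e'
  7. keep 'r'
  8. insert 'y'  (+1)
Edit distance = 4
Max length = max(6, 8) = 8
Similarity = 1 - 4/8
= 0.5000


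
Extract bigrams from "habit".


Word: "habit" (length 5)
Number of bigrams = 5 - 2 + 1 = 4
  Position 0: "ha"
  Position 1: "ab"
  Position 2: "bi"
  Position 3: "it"
Bigrams = "ha", "ab", "bi", "it"


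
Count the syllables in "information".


Word: "information"
Syllable breakdown: in · for · ma · tion
Counting: 4 parts
= 4 syllables


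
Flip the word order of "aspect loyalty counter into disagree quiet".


Original: "aspect loyalty counter into disagree quiet"
Words (1..n): aspect | loyalty | counter | into | disagree | quiet
Reversed (n..1): quiet | disagree | into | counter | loyalty | aspect
Result = "quiet disagree into counter loyalty aspect"


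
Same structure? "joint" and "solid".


Pattern of "joint": [0, 1, 2, 3, 4]
Pattern of "solid": [0, 1, 2, 3, 4]
Patterns match
Same pattern = Yes


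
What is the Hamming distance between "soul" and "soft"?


Comparing character by character (same length = 4):
  Pos 0: 's' vs 's' =
  Pos 1: 'o' vs 'o' =
  Pos 2: 'u' vs 'f' !=
  Pos 3: 'l' vs 't' !=
Hamming distance = 2


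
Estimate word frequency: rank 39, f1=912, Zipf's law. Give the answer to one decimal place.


Zipf's law: f(r) = f(1) / r
f(1) = 912
f(39) = 912 / 39
= 23.4 occurrences


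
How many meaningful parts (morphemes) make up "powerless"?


Word: "powerless"
Morphemes: power + -less
Each morpheme carries meaning
= 2 morphemes


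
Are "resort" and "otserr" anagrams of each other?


Word 1: "resort" → sorted: eorrst
Word 2: "otserr" → sorted: eorrst
Same letters? eorrst == eorrst
Anagram = Yes


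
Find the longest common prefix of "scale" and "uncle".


Word 1: "scale"
Word 2: "uncle"
Comparing from start:
  Pos 0: 's' != 'u' (stop)
LCP = "" (length 0)


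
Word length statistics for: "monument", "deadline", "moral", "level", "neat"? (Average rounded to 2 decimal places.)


Lengths: "monument"=8, "deadline"=8, "moral"=5, "level"=5, "neat"=4
Sum = 30, Count = 5
Average = 30/5 = 6.00
= avg=6.00, min=4, max=8


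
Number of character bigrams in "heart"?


Word: "heart" (length 5)
Number of 2-grams = length - 2 + 1 = 5 - 2 + 1
= 4


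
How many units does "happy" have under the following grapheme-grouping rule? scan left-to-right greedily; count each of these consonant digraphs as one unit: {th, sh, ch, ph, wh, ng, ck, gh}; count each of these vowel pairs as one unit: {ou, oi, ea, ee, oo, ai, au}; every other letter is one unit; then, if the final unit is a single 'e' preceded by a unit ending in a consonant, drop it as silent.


Word: "happy" (5 letters)
Left-to-right scan:
  [1] 'h' (letter)
  [2] 'a' (letter)
  [3] 'p' (letter)
  [4] 'p' (letter)
  [5] 'y' (letter)
Units from scan: 5
Sound units = 5 units


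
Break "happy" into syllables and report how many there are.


Word: "happy"
Syllable breakdown: hap · py
Counting: 2 parts
= 2 syllables


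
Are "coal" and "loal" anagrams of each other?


Word 1: "coal" → sorted: aclo
Word 2: "loal" → sorted: allo
Same letters? aclo != allo
Anagram = No


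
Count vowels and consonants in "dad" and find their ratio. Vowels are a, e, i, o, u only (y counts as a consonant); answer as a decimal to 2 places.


Word: "dad"
Vowels (a,e,i,o,u): 1
Consonants: 2
Ratio = 1/2
= 0.50


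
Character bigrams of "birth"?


Word: "birth" (length 5)
Number of bigrams = 5 - 2 + 1 = 4
  Position 0: "bi"
  Position 1: "ir"
  Position 2: "rt"
  Position 3: "th"
Bigrams = "bi", "ir", "rt", "th"


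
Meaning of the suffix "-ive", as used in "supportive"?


Suffix: -ive
Example: supportive = support + -ive
Meaning = tending to


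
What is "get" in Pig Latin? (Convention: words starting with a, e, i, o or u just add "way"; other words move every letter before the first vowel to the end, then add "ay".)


Word: "get"
Starts with consonant(s) → move to end, add 'ay'
Consonant cluster: "g"
Pig Latin = "etgay"


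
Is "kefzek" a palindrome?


Word: "kefzek"
Reversed: "kezfek"
Forward == Backward? kefzek != kezfek
Palindrome = No


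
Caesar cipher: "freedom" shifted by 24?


Word: "freedom"
Shift: 24
Each letter → (letter + shift) mod 26:
  'f' (5) + 24 = 3 → 'd'
  'r' (17) + 24 = 15 → 'p'
  'e' (4) + 24 = 2 → 'c'
  'e' (4) + 24 = 2 → 'c'
  'd' (3) + 24 = 1 → 'b'
  'o' (14) + 24 = 12 → 'm'
  'm' (12) + 24 = 10 → 'k'
Result = "dpccbmk"


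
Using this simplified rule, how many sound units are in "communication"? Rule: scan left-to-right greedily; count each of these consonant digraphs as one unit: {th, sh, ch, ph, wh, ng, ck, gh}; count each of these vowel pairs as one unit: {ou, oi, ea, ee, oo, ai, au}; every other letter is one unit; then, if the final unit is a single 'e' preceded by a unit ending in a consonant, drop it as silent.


Word: "communication" (13 letters)
Left-to-right scan:
  [1] 'c' (letter)
  [2] 'o' (letter)
  [3] 'm' (letter)
  [4] 'm' (letter)
  [5] 'u' (letter)
  [6] 'n' (letter)
  [7] 'i' (letter)
  [8] 'c' (letter)
  [9] 'a' (letter)
  [10] 't' (letter)
  [11] 'i' (letter)
  [12] 'o' (letter)
  [13] 'n' (letter)
Units from scan: 13
Sound units = 13 units


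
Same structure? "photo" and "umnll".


Pattern of "photo": [0, 1, 2, 3, 2]
Pattern of "umnll": [0, 1, 2, 3, 3]
Patterns do not match
Same pattern = No


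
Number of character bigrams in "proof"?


Word: "proof" (length 5)
Number of 2-grams = length - 2 + 1 = 5 - 2 + 1
= 4


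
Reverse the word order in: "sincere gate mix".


Original: "sincere gate mix"
Words (1..n): sincere | gate | mix
Reversed (n..1): mix | gate | sincere
Result = "mix gate sincere"


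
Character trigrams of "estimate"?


Word: "estimate" (length 8)
Number of trigrams = 8 - 3 + 1 = 6
  Position 0: "est"
  Position 1: "sti"
  Position 2: "tim"
  Position 3: "ima"
  Position 4: "mat"
  Position 5: "ate"
Trigrams = "est", "sti", "tim", "ima", "mat", "ate"


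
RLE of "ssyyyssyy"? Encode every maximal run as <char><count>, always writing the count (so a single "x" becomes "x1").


String: "ssyyyssyy"
Scanning for consecutive runs:
  's' x 2
  'y' x 3
  's' x 2
  'y' x 2
RLE = "s2y3s2y2"


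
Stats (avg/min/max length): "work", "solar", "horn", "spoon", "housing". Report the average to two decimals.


Lengths: "work"=4, "solar"=5, "horn"=4, "spoon"=5, "housing"=7
Sum = 25, Count = 5
Average = 25/5 = 5.00
= avg=5.00, min=4, max=7


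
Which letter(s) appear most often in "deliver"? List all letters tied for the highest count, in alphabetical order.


Word: "deliver"
Letter counts:
  'd': 1
  'e': 2
  'i': 1
  'l': 1
  'r': 1
  'v': 1
Maximum count = 2
Most frequent = 'e' (2 times each)


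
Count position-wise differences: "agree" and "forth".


Comparing character by character (same length = 5):
  Pos 0: 'a' vs 'f' !=
  Pos 1: 'g' vs 'o' !=
  Pos 2: 'r' vs 'r' =
  Pos 3: 'e' vs 't' !=
  Pos 4: 'e' vs 'h' !=
Hamming distance = 4


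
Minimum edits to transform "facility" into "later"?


Word 1: "facility" (length 8)
Word 2: "later" (length 5)
One optimal edit sequence (insert/delete/substitute each cost 1):
  1. substitute 'f' -> 'l'  (+1)
  2. keep 'a'
  3. delete 'c'  (+1)
  4. delete 'i'  (+1)
  5. delete 'l'  (+1)
  6. substitute 'i' -> 't'  (+1)
  7. substitute 't' -> 'e'  (+1)
  8. substitute 'y' -> 'r'  (+1)
Total edit operations: 7
Edit distance = 7


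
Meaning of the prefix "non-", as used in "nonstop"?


Prefix: non-
As in: nonstop -> non- + stop
Meaning = not


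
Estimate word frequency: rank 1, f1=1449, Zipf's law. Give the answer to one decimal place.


Zipf's law: f(r) = f(1) / r
f(1) = 1449
f(1) = 1449 / 1
= 1449.0 occurrences


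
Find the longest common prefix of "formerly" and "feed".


Word 1: "formerly"
Word 2: "feed"
Comparing from start:
  Pos 0: 'f' == 'f'
  Pos 1: 'o' != 'e' (stop)
LCP = "f" (length 1)


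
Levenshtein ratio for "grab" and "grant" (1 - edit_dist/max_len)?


Word 1: "grab" (length 4)
Word 2: "grant" (length 5)
One optimal edit sequence:
  1. keep 'g'
  2. keep 'r'
  3. keep 'a'
  4. insert 'n'  (+1)
  5. substitute 'b' -> 't'  (+1)
Edit distance = 2
Max length = max(4, 5) = 5
Similarity = 1 - 2/5
= 0.6000


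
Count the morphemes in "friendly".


Word: "friendly"
Morphemes: friend | -ly
Each morpheme carries meaning
= 2 morphemes


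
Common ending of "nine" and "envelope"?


Word 1: "nine"
Word 2: "envelope"
Comparing from end:
  Pos -1: 'e' == 'e'
  Pos -2: 'n' != 'p' (stop)
LCS = "e" (length 1)


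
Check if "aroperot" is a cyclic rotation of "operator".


Word: "operator", Candidate: "aroperot"
Method: check if candidate is substring of word+word
"operatoroperator" contains "aroperot"? No
Is rotation = No


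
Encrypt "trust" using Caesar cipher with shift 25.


Word: "trust"
Shift: 25
Each letter → (letter + shift) mod 26:
  't' (19) + 25 = 18 → 's'
  'r' (17) + 25 = 16 → 'q'
  'u' (20) + 25 = 19 → 't'
  's' (18) + 25 = 17 → 'r'
  't' (19) + 25 = 18 → 's'
Result = "sqtrs"


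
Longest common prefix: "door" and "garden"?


Word 1: "door"
Word 2: "garden"
Comparing from start:
  Pos 0: 'd' != 'g' (stop)
LCP = "" (length 0)


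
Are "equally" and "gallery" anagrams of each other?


Word 1: "equally" → sorted: aellquy
Word 2: "gallery" → sorted: aegllry
Same letters? aellquy != aegllry
Anagram = No


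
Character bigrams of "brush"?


Word: "brush" (length 5)
Number of bigrams = 5 - 2 + 1 = 4
  Position 0: "br"
  Position 1: "ru"
  Position 2: "us"
  Position 3: "sh"
Bigrams = "br", "ru", "us", "sh"


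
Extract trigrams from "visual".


Word: "visual" (length 6)
Number of trigrams = 6 - 3 + 1 = 4
  Position 0: "vis"
  Position 1: "isu"
  Position 2: "sua"
  Position 3: "ual"
Trigrams = "vis", "isu", "sua", "ual"


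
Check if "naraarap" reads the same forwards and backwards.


Word: "naraarap"
Reversed: "paraaran"
Forward == Backward? naraarap != paraaran
Palindrome = No


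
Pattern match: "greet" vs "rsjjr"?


Pattern of "greet": [0, 1, 2, 2, 3]
Pattern of "rsjjr": [0, 1, 2, 2, 0]
Patterns do not match
Same pattern = No


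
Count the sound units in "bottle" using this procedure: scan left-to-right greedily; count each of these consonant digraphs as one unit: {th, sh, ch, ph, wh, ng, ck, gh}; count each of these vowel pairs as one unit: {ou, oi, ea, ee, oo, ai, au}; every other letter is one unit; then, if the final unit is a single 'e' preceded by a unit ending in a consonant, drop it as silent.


Word: "bottle" (6 letters)
Left-to-right scan:
  (1) 'b' (letter)
  (2) 'o' (letter)
  (3) 't' (letter)
  (4) 't' (letter)
  (5) 'l' (letter)
  (6) 'e' (letter)
Units from scan: 6
Final unit is 'e' after a consonant -> drop as silent (-1)
Sound units = 5 units


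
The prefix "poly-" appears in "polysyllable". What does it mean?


Prefix: poly-
Example: polysyllable = poly- + syllable
Meaning = many


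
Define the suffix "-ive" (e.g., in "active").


Suffix: -ive
Example: active = act + -ive
Meaning = tending to


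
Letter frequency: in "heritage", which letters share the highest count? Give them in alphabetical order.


Word: "heritage"
Letter counts:
  'a': 1
  'e': 2
  'g': 1
  'h': 1
  'i': 1
  'r': 1
  't': 1
Maximum count = 2
Most frequent = 'e' (2 times each)


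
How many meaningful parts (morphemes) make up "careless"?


Word: "careless"
Morphemes: care + -less
Each morpheme carries meaning
= 2 morphemes
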